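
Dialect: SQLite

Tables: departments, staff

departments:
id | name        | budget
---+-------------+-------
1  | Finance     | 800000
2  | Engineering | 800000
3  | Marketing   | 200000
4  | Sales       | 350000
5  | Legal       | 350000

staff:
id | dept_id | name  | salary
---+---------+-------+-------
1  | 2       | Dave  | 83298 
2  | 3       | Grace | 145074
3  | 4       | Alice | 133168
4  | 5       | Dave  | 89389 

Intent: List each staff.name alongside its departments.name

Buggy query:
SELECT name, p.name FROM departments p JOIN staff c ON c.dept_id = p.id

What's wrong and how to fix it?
Bug: Both tables have a 'name' column; the unqualified reference is ambiguous

Fix: Prefix ambiguous columns with the table alias

Corrected query:
SELECT c.name, p.name FROM departments p JOIN staff c ON c.dept_id = p.id

Result:
name  | name       
------+------------
Dave  | Engineering
Grace | Marketing  
Alice | Sales      
Dave  | Legal      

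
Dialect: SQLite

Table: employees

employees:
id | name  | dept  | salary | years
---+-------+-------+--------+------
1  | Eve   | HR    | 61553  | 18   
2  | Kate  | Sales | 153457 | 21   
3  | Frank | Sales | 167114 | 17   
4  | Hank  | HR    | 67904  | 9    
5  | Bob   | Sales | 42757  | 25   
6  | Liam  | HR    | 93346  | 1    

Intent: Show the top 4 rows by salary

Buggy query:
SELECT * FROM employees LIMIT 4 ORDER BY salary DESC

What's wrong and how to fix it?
Bug: LIMIT must come after ORDER BY

Fix: Swap the clauses: ORDER BY first, then LIMIT

Corrected query:
SELECT * FROM employees ORDER BY salary DESC LIMIT 4

Result:
id | name  | dept  | salary | years
---+-------+-------+--------+------
3  | Frank | Sales | 167114 | 17   
2  | Kate  | Sales | 153457 | 21   
6  | Liam  | HR    | 93346  | 1    
4  | Hank  | HR    | 67904  | 9    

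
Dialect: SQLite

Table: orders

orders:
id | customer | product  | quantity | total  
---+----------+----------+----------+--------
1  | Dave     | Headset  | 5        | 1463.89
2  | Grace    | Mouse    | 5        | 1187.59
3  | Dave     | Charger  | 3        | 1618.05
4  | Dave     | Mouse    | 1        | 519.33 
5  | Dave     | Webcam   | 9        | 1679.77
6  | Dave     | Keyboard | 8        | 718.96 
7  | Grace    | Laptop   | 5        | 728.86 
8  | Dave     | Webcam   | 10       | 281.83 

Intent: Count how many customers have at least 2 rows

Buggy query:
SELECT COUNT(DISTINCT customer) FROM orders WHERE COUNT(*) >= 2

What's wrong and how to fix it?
Bug: COUNT(*) cannot appear in WHERE; the per-group count doesn't exist yet

Fix: Group first with HAVING COUNT(*) >= 2, then COUNT the resulting groups

Corrected query:
SELECT COUNT(*) FROM (SELECT customer FROM orders GROUP BY customer HAVING COUNT(*) >= 2)

Result:
COUNT(*)
--------
2       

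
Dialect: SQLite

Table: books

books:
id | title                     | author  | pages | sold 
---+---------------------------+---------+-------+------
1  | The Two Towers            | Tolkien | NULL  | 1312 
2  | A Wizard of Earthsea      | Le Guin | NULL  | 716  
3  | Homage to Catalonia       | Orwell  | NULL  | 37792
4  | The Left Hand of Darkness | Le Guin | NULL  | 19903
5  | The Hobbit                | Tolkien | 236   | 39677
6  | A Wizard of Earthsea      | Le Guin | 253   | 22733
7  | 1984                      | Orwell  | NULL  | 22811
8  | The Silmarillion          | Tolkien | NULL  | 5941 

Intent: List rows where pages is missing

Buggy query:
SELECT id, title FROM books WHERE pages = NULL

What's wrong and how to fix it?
Bug: '= NULL' is always unknown in SQL three-valued logic, so no rows match

Fix: Replace '= NULL' with 'IS NULL'

Corrected query:
SELECT id, title FROM books WHERE pages IS NULL

Result:
id | title                    
---+--------------------------
1  | The Two Towers           
2  | A Wizard of Earthsea     
3  | Homage to Catalonia      
4  | The Left Hand of Darkness
7  | 1984                     
8  | The Silmarillion         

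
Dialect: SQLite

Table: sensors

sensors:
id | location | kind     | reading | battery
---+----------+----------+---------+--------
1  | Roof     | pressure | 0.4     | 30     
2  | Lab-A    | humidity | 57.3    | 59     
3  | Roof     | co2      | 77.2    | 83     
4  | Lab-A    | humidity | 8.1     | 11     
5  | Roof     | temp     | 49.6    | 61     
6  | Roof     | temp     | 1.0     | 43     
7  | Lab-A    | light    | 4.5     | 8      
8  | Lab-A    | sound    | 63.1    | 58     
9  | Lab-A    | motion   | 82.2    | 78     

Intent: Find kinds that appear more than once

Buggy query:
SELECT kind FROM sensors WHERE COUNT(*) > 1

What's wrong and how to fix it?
Bug: WHERE can't reference COUNT(*); aggregates are computed after WHERE

Fix: GROUP BY kind, then filter groups with HAVING COUNT(*) > 1

Corrected query:
SELECT kind FROM sensors GROUP BY kind HAVING COUNT(*) > 1

Result:
kind    
--------
humidity
temp    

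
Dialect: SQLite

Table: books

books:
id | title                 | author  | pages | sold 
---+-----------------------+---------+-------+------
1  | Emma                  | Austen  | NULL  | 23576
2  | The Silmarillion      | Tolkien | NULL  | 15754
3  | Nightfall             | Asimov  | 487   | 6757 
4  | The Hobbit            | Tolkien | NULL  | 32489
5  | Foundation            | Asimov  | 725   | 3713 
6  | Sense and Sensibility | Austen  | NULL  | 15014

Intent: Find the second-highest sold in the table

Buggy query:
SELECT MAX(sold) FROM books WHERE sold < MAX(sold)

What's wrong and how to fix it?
Bug: The inner MAX is an aggregate inside WHERE, which is not allowed

Fix: Put the inner MAX in a scalar subquery

Corrected query:
SELECT MAX(sold) FROM books WHERE sold < (SELECT MAX(sold) FROM books)

Result:
MAX(sold)
---------
23576    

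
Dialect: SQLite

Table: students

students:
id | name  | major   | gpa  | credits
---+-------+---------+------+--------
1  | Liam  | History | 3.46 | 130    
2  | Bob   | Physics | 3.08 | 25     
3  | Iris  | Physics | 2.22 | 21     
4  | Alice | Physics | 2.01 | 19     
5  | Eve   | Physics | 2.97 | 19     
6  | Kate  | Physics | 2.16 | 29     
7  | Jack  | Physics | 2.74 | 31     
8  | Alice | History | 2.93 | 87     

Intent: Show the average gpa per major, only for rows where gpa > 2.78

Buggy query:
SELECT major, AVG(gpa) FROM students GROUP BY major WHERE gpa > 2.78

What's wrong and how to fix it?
Bug: WHERE cannot follow GROUP BY

Fix: Move the WHERE clause before GROUP BY

Corrected query:
SELECT major, AVG(gpa) FROM students WHERE gpa > 2.78 GROUP BY major

Result:
major   | AVG(gpa)
--------+---------
History | 3.195   
Physics | 3.025   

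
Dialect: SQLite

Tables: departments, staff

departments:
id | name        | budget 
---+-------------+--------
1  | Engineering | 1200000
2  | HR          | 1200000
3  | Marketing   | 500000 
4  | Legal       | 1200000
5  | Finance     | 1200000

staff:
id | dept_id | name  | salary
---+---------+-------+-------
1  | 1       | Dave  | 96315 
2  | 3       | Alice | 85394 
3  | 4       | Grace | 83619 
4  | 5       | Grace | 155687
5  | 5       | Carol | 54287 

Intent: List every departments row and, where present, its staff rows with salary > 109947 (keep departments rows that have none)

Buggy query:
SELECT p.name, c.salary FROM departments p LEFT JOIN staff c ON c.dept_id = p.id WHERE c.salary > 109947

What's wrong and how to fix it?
Bug: Filtering c.salary in WHERE discards the NULL rows produced by LEFT JOIN, turning it into an inner join

Fix: Put 'c.salary > 109947' in the JOIN's ON clause instead of WHERE

Corrected query:
SELECT p.name, c.salary FROM departments p LEFT JOIN staff c ON c.dept_id = p.id AND c.salary > 109947

Result:
name        | salary
------------+-------
Engineering | NULL  
HR          | NULL  
Marketing   | NULL  
Legal       | NULL  
Finance     | 155687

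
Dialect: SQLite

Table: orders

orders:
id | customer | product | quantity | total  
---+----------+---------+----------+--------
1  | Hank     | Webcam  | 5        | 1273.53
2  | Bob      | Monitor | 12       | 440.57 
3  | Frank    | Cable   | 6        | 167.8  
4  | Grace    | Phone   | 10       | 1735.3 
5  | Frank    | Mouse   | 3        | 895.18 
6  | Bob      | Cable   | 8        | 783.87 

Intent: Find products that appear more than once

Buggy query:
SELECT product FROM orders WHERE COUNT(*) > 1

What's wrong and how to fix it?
Bug: WHERE can't reference COUNT(*); aggregates are computed after WHERE

Fix: Group first, then use HAVING for the count condition

Corrected query:
SELECT product FROM orders GROUP BY product HAVING COUNT(*) > 1

Result:
product
-------
Cable  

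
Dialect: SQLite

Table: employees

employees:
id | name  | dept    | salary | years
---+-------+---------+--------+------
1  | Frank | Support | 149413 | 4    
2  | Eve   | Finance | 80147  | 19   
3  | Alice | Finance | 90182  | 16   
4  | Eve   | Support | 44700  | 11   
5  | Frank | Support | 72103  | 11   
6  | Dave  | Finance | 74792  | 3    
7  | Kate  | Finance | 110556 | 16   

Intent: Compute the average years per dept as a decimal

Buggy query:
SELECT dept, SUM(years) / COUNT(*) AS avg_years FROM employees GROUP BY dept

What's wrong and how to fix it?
Bug: Both operands are integers, so '/' performs integer division and truncates

Fix: Multiply by 1.0 (or CAST to REAL) to force floating-point division

Corrected query:
SELECT dept, SUM(years) * 1.0 / COUNT(*) AS avg_years FROM employees GROUP BY dept

Result:
dept    | avg_years
--------+----------
Finance | 13.5     
Support | 8.666667 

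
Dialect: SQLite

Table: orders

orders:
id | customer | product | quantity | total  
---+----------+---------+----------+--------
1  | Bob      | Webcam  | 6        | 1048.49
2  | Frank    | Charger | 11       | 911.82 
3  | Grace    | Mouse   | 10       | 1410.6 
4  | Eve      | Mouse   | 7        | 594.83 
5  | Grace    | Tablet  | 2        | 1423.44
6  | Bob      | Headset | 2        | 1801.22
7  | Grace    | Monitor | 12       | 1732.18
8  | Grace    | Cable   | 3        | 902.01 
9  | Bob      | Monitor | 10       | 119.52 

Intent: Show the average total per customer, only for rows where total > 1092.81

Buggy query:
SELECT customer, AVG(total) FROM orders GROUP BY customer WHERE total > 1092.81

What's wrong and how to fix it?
Bug: Row-level WHERE must come before GROUP BY in the clause order

Fix: Move the WHERE clause before GROUP BY

Corrected query:
SELECT customer, AVG(total) FROM orders WHERE total > 1092.81 GROUP BY customer

Result:
customer | AVG(total) 
---------+------------
Bob      | 1801.22    
Grace    | 1522.073333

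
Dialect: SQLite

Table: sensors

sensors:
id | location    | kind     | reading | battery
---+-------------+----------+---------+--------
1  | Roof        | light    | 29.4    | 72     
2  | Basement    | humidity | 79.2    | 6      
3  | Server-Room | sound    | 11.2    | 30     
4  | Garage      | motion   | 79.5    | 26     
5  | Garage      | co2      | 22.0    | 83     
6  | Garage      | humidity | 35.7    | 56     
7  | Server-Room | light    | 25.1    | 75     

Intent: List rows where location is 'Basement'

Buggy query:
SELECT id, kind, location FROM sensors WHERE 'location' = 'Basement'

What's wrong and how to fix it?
Bug: Single quotes denote string literals in SQL; the column name is being compared as a constant string

Fix: Remove the quotes around the column name (or use double quotes for an identifier)

Corrected query:
SELECT id, kind, location FROM sensors WHERE location = 'Basement'

Result:
id | kind     | location
---+----------+---------
2  | humidity | Basement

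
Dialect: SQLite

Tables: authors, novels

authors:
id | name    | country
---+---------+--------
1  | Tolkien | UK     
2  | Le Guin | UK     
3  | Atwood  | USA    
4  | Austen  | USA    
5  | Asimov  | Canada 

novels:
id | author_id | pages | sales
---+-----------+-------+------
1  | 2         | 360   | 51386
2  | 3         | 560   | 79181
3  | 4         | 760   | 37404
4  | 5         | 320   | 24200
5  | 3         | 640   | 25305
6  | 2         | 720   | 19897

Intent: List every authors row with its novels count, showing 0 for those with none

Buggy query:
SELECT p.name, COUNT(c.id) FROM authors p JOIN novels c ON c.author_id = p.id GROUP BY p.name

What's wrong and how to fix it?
Bug: An inner join excludes parents with zero children

Fix: Use LEFT JOIN so parents without children still appear (COUNT(c.id) gives 0)

Corrected query:
SELECT p.name, COUNT(c.id) FROM authors p LEFT JOIN novels c ON c.author_id = p.id GROUP BY p.name

Result:
name    | COUNT(c.id)
--------+------------
Asimov  | 1          
Atwood  | 2          
Austen  | 1          
Le Guin | 2          
Tolkien | 0          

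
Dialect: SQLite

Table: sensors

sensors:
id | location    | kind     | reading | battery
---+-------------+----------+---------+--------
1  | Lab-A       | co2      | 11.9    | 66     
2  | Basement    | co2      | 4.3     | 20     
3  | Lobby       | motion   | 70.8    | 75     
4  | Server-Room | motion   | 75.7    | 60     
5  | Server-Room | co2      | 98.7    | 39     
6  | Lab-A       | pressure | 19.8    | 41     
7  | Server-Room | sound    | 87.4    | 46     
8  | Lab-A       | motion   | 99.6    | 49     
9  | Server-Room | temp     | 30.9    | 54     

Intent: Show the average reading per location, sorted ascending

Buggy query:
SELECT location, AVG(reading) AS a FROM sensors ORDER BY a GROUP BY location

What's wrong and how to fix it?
Bug: ORDER BY appears before GROUP BY; SQL clause order requires GROUP BY first

Fix: Move ORDER BY to the end, after GROUP BY

Corrected query:
SELECT location, AVG(reading) AS a FROM sensors GROUP BY location ORDER BY a

Result:
location    | a        
------------+----------
Basement    | 4.3      
Lab-A       | 43.766667
Lobby       | 70.8     
Server-Room | 73.175   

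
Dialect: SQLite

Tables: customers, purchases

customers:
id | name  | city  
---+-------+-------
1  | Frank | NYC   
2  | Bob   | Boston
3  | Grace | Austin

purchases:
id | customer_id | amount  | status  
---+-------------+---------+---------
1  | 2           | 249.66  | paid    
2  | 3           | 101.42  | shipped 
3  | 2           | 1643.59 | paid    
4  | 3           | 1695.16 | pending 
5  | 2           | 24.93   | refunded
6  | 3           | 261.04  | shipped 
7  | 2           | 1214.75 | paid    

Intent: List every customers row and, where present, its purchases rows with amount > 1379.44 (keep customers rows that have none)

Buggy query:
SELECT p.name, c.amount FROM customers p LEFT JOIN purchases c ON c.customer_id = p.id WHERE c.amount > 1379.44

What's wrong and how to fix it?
Bug: A WHERE condition on the right-hand table after LEFT JOIN drops unmatched parents

Fix: Move the right-table condition into the ON clause so unmatched parents are kept

Corrected query:
SELECT p.name, c.amount FROM customers p LEFT JOIN purchases c ON c.customer_id = p.id AND c.amount > 1379.44

Result:
name  | amount 
------+--------
Frank | NULL   
Bob   | 1643.59
Grace | 1695.16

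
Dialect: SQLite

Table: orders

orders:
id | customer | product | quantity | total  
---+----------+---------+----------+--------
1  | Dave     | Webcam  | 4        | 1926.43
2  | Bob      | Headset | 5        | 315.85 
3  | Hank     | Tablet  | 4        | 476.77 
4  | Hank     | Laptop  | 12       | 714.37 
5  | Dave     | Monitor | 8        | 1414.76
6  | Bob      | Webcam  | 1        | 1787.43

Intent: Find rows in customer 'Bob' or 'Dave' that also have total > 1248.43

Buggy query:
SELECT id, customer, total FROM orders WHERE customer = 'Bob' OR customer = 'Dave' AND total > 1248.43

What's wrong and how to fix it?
Bug: Without parentheses, AND is evaluated before OR, so the total filter only applies to the 'Dave' branch

Fix: Group the OR with parentheses (or use IN), then AND the threshold

Corrected query:
SELECT id, customer, total FROM orders WHERE (customer = 'Bob' OR customer = 'Dave') AND total > 1248.43

Result:
id | customer | total  
---+----------+--------
1  | Dave     | 1926.43
5  | Dave     | 1414.76
6  | Bob      | 1787.43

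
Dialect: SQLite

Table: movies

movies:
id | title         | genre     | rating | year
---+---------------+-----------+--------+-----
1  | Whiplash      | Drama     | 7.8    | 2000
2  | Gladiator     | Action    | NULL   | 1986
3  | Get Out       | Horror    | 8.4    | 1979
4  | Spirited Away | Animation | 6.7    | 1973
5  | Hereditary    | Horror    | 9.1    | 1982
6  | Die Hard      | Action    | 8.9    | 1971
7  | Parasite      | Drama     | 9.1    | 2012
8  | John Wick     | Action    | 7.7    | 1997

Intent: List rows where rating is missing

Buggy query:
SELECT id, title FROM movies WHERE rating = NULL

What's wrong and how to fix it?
Bug: '= NULL' is always unknown in SQL three-valued logic, so no rows match

Fix: Replace '= NULL' with 'IS NULL'

Corrected query:
SELECT id, title FROM movies WHERE rating IS NULL

Result:
id | title    
---+----------
2  | Gladiator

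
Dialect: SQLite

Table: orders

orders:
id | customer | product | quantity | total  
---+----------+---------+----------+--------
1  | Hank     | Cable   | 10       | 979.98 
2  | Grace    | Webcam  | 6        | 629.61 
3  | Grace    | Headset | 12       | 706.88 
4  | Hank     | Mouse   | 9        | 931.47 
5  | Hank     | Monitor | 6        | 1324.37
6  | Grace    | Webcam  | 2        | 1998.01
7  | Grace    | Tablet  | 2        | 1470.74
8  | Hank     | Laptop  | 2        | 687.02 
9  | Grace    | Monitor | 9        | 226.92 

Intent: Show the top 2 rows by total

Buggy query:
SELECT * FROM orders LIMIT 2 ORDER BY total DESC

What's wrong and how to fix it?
Bug: LIMIT must come after ORDER BY

Fix: Swap the clauses: ORDER BY first, then LIMIT

Corrected query:
SELECT * FROM orders ORDER BY total DESC LIMIT 2

Result:
id | customer | product | quantity | total  
---+----------+---------+----------+--------
6  | Grace    | Webcam  | 2        | 1998.01
7  | Grace    | Tablet  | 2        | 1470.74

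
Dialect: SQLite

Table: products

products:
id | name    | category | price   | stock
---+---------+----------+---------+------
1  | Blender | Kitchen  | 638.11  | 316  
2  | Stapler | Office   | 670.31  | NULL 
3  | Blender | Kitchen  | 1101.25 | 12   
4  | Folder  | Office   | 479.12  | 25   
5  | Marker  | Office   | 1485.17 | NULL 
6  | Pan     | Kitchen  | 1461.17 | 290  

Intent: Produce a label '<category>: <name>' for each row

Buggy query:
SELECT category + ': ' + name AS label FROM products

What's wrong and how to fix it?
Bug: SQLite uses || for string concatenation; + coerces text to numbers (yielding 0)

Fix: Replace + with || to concatenate text

Corrected query:
SELECT category || ': ' || name AS label FROM products

Result:
label           
----------------
Kitchen: Blender
Office: Stapler 
Kitchen: Blender
Office: Folder  
Office: Marker  
Kitchen: Pan    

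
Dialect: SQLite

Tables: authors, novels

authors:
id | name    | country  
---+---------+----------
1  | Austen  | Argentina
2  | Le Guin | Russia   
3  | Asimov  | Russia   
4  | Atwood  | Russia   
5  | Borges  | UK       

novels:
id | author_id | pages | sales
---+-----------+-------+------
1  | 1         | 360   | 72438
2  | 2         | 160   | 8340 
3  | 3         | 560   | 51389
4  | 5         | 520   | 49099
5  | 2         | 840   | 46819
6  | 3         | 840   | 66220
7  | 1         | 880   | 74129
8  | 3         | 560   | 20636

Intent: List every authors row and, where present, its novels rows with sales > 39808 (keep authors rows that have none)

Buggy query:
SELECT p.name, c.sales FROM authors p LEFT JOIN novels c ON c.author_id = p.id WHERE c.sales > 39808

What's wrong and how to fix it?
Bug: Filtering c.sales in WHERE discards the NULL rows produced by LEFT JOIN, turning it into an inner join

Fix: Put 'c.sales > 39808' in the JOIN's ON clause instead of WHERE

Corrected query:
SELECT p.name, c.sales FROM authors p LEFT JOIN novels c ON c.author_id = p.id AND c.sales > 39808

Result:
name    | sales
--------+------
Austen  | 72438
Austen  | 74129
Le Guin | 46819
Asimov  | 51389
Asimov  | 66220
Atwood  | NULL 
Borges  | 49099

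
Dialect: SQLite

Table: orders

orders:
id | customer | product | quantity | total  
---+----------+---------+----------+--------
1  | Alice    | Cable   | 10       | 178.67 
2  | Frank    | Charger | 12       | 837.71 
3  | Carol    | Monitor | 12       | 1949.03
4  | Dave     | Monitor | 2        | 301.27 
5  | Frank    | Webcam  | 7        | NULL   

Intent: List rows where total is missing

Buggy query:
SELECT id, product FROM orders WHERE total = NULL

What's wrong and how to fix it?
Bug: '= NULL' is always unknown in SQL three-valued logic, so no rows match

Fix: Use IS NULL to test for NULL

Corrected query:
SELECT id, product FROM orders WHERE total IS NULL

Result:
id | product
---+--------
5  | Webcam 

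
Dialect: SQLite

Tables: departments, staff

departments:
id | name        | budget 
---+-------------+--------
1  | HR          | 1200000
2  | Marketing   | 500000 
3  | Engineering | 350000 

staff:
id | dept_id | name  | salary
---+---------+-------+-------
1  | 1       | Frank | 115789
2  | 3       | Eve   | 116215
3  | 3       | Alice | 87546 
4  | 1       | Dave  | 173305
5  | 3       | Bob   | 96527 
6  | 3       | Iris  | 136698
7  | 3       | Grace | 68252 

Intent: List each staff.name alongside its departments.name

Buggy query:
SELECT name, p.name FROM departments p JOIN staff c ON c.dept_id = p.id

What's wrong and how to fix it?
Bug: Both tables have a 'name' column; the unqualified reference is ambiguous

Fix: Prefix ambiguous columns with the table alias

Corrected query:
SELECT c.name, p.name FROM departments p JOIN staff c ON c.dept_id = p.id

Result:
name  | name       
------+------------
Frank | HR         
Eve   | Engineering
Alice | Engineering
Dave  | HR         
Bob   | Engineering
Iris  | Engineering
Grace | Engineering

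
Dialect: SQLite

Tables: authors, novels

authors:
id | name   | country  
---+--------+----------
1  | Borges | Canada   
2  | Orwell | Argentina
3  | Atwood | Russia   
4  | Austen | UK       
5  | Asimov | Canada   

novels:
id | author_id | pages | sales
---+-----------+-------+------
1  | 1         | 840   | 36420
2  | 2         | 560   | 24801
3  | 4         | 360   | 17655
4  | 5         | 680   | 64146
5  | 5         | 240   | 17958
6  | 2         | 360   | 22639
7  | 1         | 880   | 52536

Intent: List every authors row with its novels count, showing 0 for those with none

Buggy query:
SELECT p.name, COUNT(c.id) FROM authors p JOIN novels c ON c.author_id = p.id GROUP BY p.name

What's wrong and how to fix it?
Bug: INNER JOIN drops authors rows that have no matching novels rows

Fix: Use LEFT JOIN so parents without children still appear (COUNT(c.id) gives 0)

Corrected query:
SELECT p.name, COUNT(c.id) FROM authors p LEFT JOIN novels c ON c.author_id = p.id GROUP BY p.name

Result:
name   | COUNT(c.id)
-------+------------
Asimov | 2          
Atwood | 0          
Austen | 1          
Borges | 2          
Orwell | 2          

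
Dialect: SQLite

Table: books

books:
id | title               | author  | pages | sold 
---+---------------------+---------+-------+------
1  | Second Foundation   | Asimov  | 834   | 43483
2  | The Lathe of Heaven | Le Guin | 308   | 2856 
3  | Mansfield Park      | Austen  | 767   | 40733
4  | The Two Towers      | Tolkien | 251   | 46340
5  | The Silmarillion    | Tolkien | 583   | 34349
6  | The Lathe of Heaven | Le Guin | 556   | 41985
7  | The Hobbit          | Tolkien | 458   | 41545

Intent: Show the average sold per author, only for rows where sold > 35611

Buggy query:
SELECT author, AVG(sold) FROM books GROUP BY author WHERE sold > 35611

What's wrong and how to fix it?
Bug: Row-level WHERE must come before GROUP BY in the clause order

Fix: Place WHERE between FROM and GROUP BY

Corrected query:
SELECT author, AVG(sold) FROM books WHERE sold > 35611 GROUP BY author

Result:
author  | AVG(sold)
--------+----------
Asimov  | 43483    
Austen  | 40733    
Le Guin | 41985    
Tolkien | 43942.5  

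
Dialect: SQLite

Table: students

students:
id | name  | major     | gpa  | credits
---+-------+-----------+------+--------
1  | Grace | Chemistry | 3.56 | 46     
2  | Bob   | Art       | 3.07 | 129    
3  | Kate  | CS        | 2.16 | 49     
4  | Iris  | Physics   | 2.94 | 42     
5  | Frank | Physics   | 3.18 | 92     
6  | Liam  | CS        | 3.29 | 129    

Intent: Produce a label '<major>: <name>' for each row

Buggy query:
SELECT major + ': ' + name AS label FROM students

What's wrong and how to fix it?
Bug: SQLite uses || for string concatenation; + coerces text to numbers (yielding 0)

Fix: Replace + with || to concatenate text

Corrected query:
SELECT major || ': ' || name AS label FROM students

Result:
label           
----------------
Chemistry: Grace
Art: Bob        
CS: Kate        
Physics: Iris   
Physics: Frank  
CS: Liam        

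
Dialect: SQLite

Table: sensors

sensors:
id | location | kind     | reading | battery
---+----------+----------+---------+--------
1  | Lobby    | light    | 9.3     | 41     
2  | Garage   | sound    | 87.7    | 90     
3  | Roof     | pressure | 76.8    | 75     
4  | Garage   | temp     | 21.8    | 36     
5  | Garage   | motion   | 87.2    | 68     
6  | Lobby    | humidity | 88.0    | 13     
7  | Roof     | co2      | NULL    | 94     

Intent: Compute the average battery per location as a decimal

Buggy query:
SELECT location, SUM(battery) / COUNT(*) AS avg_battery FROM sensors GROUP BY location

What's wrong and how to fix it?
Bug: Both operands are integers, so '/' performs integer division and truncates

Fix: Cast one side to REAL so the division keeps the fractional part

Corrected query:
SELECT location, SUM(battery) * 1.0 / COUNT(*) AS avg_battery FROM sensors GROUP BY location

Result:
location | avg_battery
---------+------------
Garage   | 64.666667  
Lobby    | 27         
Roof     | 84.5       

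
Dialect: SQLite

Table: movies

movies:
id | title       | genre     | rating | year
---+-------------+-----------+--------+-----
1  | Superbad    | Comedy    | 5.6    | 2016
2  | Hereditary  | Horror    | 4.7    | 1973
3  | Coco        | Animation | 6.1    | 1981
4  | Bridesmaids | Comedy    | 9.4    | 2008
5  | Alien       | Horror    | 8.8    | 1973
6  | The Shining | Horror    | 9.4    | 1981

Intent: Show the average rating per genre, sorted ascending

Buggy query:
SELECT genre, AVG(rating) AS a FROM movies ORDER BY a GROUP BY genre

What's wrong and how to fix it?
Bug: GROUP BY must precede ORDER BY

Fix: Move ORDER BY to the end, after GROUP BY

Corrected query:
SELECT genre, AVG(rating) AS a FROM movies GROUP BY genre ORDER BY a

Result:
genre     | a       
----------+---------
Animation | 6.1     
Comedy    | 7.5     
Horror    | 7.633333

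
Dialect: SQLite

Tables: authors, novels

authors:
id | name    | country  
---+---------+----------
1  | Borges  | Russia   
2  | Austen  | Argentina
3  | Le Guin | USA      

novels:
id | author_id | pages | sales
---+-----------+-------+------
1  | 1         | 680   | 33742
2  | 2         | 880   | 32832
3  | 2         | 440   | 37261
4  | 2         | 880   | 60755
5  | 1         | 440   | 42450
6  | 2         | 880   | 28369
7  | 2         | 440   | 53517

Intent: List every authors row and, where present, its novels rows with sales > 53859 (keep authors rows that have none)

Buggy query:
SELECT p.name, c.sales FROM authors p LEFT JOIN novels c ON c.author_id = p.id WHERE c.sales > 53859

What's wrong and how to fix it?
Bug: A WHERE condition on the right-hand table after LEFT JOIN drops unmatched parents

Fix: Move the right-table condition into the ON clause so unmatched parents are kept

Corrected query:
SELECT p.name, c.sales FROM authors p LEFT JOIN novels c ON c.author_id = p.id AND c.sales > 53859

Result:
name    | sales
--------+------
Borges  | NULL 
Austen  | 60755
Le Guin | NULL 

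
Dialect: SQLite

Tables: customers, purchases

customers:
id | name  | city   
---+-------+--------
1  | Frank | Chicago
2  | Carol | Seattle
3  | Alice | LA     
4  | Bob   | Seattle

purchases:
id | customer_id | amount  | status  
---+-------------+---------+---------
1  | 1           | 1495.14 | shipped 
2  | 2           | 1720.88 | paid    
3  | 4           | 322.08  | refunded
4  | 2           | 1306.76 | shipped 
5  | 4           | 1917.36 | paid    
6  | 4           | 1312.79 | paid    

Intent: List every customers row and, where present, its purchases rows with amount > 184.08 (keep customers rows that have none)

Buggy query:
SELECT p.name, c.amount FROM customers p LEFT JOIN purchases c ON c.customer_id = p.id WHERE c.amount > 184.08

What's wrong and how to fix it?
Bug: Filtering c.amount in WHERE discards the NULL rows produced by LEFT JOIN, turning it into an inner join

Fix: Move the right-table condition into the ON clause so unmatched parents are kept

Corrected query:
SELECT p.name, c.amount FROM customers p LEFT JOIN purchases c ON c.customer_id = p.id AND c.amount > 184.08

Result:
name  | amount 
------+--------
Frank | 1495.14
Carol | 1306.76
Carol | 1720.88
Alice | NULL   
Bob   | 322.08 
Bob   | 1312.79
Bob   | 1917.36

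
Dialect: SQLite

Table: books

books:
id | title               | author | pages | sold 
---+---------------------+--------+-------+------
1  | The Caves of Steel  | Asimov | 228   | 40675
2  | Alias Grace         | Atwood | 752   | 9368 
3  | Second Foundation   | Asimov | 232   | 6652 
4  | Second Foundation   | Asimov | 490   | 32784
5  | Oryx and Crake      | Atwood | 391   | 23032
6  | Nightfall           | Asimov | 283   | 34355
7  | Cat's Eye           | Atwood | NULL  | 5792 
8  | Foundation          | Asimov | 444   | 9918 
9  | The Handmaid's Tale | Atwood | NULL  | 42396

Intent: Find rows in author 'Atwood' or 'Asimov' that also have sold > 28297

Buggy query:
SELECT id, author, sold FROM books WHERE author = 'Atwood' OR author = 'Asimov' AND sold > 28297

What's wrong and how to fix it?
Bug: Without parentheses, AND is evaluated before OR, so the sold filter only applies to the 'Asimov' branch

Fix: Group the OR with parentheses (or use IN), then AND the threshold

Corrected query:
SELECT id, author, sold FROM books WHERE (author = 'Atwood' OR author = 'Asimov') AND sold > 28297

Result:
id | author | sold 
---+--------+------
1  | Asimov | 40675
4  | Asimov | 32784
6  | Asimov | 34355
9  | Atwood | 42396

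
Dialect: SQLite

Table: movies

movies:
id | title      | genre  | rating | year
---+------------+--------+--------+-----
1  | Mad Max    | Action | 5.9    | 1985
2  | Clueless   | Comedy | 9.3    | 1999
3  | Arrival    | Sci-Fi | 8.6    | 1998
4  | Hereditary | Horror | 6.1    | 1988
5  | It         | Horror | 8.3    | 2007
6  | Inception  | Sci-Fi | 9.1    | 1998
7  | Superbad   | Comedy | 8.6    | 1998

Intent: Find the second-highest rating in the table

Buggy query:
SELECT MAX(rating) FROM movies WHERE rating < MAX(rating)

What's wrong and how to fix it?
Bug: MAX(rating) on the right of the comparison is an aggregate-in-WHERE error

Fix: Compute the overall MAX in a subquery, then take MAX of rows below it

Corrected query:
SELECT MAX(rating) FROM movies WHERE rating < (SELECT MAX(rating) FROM movies)

Result:
MAX(rating)
-----------
9.1        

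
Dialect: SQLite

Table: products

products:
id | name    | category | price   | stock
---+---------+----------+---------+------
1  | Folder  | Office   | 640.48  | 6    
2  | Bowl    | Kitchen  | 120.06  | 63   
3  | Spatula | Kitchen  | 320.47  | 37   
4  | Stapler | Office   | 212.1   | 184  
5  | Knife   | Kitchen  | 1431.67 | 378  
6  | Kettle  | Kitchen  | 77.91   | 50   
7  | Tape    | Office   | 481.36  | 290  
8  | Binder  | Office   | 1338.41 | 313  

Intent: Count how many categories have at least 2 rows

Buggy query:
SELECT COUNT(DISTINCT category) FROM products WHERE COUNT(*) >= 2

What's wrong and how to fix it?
Bug: COUNT(*) cannot appear in WHERE; the per-group count doesn't exist yet

Fix: Use a subquery that GROUPs and filters with HAVING, then count its rows

Corrected query:
SELECT COUNT(*) FROM (SELECT category FROM products GROUP BY category HAVING COUNT(*) >= 2)

Result:
COUNT(*)
--------
2       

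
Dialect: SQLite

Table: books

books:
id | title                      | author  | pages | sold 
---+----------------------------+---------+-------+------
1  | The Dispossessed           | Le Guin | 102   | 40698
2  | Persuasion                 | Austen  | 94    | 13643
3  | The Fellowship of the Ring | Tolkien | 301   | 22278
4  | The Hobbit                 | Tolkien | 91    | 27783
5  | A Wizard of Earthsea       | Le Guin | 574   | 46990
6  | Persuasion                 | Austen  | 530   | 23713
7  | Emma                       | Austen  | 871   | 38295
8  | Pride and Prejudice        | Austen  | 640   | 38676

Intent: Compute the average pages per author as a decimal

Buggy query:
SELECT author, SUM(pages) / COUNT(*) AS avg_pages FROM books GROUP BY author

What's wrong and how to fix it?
Bug: SUM(pages) and COUNT(*) are both integers; the division truncates the fractional part

Fix: Multiply by 1.0 (or CAST to REAL) to force floating-point division

Corrected query:
SELECT author, SUM(pages) * 1.0 / COUNT(*) AS avg_pages FROM books GROUP BY author

Result:
author  | avg_pages
--------+----------
Austen  | 533.75   
Le Guin | 338      
Tolkien | 196      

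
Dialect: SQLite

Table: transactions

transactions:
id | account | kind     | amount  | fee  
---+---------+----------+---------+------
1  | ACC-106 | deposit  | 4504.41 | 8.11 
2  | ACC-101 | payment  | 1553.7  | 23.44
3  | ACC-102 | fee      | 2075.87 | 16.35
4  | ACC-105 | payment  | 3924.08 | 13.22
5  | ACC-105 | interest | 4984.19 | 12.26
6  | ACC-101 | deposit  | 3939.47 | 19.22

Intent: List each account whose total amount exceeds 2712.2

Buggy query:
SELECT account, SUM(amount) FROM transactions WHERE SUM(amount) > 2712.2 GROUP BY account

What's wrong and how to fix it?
Bug: Aggregate functions cannot appear in a WHERE clause

Fix: Move the aggregate condition to a HAVING clause

Corrected query:
SELECT account, SUM(amount) FROM transactions GROUP BY account HAVING SUM(amount) > 2712.2

Result:
account | SUM(amount)
--------+------------
ACC-101 | 5493.17    
ACC-105 | 8908.27    
ACC-106 | 4504.41    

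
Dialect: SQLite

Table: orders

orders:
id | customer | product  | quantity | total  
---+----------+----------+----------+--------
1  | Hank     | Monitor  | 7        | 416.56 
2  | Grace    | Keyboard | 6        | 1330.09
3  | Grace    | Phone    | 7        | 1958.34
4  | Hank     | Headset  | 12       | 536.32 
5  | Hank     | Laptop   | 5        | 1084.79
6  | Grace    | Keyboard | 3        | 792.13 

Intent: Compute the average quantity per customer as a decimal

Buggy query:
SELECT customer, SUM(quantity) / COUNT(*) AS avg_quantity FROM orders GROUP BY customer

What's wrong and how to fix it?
Bug: Both operands are integers, so '/' performs integer division and truncates

Fix: Multiply by 1.0 (or CAST to REAL) to force floating-point division

Corrected query:
SELECT customer, SUM(quantity) * 1.0 / COUNT(*) AS avg_quantity FROM orders GROUP BY customer

Result:
customer | avg_quantity
---------+-------------
Grace    | 5.333333    
Hank     | 8           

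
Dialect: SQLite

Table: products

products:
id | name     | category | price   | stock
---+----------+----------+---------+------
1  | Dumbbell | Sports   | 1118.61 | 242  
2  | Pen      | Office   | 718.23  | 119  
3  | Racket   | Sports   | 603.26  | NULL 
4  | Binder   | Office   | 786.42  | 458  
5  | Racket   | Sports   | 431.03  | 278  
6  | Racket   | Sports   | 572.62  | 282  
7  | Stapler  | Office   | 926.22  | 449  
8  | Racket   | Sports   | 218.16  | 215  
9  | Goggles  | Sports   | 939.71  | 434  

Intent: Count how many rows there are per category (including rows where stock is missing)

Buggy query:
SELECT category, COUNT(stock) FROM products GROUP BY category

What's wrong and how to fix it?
Bug: COUNT(column) counts non-NULL values only; rows with NULL stock aren't counted

Fix: Use COUNT(*) to count all rows regardless of NULL

Corrected query:
SELECT category, COUNT(*) FROM products GROUP BY category

Result:
category | COUNT(*)
---------+---------
Office   | 3       
Sports   | 6       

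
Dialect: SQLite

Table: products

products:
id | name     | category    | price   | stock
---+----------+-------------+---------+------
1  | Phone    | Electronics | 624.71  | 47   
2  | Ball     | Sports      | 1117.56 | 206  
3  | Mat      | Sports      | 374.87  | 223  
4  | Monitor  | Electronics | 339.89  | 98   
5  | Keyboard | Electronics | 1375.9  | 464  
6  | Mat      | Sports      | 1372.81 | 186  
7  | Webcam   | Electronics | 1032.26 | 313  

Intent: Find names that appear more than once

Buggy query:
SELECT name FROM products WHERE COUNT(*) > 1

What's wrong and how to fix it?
Bug: COUNT(*) is an aggregate and cannot be used in WHERE

Fix: Group first, then use HAVING for the count condition

Corrected query:
SELECT name FROM products GROUP BY name HAVING COUNT(*) > 1

Result:
name
----
Mat 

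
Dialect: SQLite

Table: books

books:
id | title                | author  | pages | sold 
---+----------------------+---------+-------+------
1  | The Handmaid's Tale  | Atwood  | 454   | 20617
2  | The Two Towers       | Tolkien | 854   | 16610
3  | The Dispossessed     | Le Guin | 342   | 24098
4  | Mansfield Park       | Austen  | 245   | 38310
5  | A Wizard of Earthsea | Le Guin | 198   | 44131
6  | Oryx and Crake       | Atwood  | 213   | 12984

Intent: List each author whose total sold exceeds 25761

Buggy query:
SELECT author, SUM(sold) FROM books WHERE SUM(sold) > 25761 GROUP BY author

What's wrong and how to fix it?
Bug: WHERE runs before GROUP BY, so aggregates aren't available there

Fix: Use HAVING (which filters groups after aggregation) instead of WHERE

Corrected query:
SELECT author, SUM(sold) FROM books GROUP BY author HAVING SUM(sold) > 25761

Result:
author  | SUM(sold)
--------+----------
Atwood  | 33601    
Austen  | 38310    
Le Guin | 68229    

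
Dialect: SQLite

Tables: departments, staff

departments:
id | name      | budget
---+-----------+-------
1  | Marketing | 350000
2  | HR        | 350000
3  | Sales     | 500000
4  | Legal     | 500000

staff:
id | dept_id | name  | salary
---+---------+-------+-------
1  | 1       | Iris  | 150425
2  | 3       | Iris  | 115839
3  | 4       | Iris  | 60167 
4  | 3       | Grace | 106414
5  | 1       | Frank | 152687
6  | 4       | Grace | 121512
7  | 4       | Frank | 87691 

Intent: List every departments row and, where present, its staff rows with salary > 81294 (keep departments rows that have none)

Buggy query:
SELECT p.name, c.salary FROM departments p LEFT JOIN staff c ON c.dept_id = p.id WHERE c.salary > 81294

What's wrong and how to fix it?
Bug: A WHERE condition on the right-hand table after LEFT JOIN drops unmatched parents

Fix: Put 'c.salary > 81294' in the JOIN's ON clause instead of WHERE

Corrected query:
SELECT p.name, c.salary FROM departments p LEFT JOIN staff c ON c.dept_id = p.id AND c.salary > 81294

Result:
name      | salary
----------+-------
Marketing | 150425
Marketing | 152687
HR        | NULL  
Sales     | 106414
Sales     | 115839
Legal     | 87691 
Legal     | 121512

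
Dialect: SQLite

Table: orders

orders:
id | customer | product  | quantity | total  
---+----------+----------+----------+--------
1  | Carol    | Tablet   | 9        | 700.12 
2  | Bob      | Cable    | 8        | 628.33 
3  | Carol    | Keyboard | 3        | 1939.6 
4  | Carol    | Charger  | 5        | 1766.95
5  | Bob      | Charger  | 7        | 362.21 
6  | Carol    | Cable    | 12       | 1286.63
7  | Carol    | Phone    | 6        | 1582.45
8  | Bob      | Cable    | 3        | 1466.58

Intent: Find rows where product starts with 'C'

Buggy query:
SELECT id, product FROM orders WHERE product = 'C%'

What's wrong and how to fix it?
Bug: '=' compares the literal string including the % character; pattern matching needs LIKE

Fix: Use LIKE for wildcard pattern matching

Corrected query:
SELECT id, product FROM orders WHERE product LIKE 'C%'

Result:
id | product
---+--------
2  | Cable  
4  | Charger
5  | Charger
6  | Cable  
8  | Cable  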